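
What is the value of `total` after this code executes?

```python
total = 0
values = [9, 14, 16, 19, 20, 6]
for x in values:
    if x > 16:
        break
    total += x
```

Let's trace through this code step by step.

Initialize: total = 0
Initialize: values = [9, 14, 16, 19, 20, 6]
Entering loop: for x in values:

After execution: total = 39
39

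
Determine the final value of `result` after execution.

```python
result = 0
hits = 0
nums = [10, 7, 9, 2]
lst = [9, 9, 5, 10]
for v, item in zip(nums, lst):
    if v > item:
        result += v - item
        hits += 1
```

Let's trace through this code step by step.

Initialize: result = 0
Initialize: hits = 0
Initialize: nums = [10, 7, 9, 2]
Initialize: lst = [9, 9, 5, 10]
Entering loop: for v, item in zip(nums, lst):

After execution: result = 5
5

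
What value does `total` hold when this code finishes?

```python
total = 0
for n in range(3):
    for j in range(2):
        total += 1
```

Let's trace through this code step by step.

Initialize: total = 0
Entering loop: for n in range(3):

After execution: total = 6
6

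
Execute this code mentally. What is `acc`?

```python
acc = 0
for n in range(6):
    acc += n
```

Let's trace through this code step by step.

Initialize: acc = 0
Entering loop: for n in range(6):

After execution: acc = 15
15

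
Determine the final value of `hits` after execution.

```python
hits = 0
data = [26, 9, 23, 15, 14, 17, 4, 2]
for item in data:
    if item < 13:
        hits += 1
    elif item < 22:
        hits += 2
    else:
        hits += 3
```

Let's trace through this code step by step.

Initialize: hits = 0
Initialize: data = [26, 9, 23, 15, 14, 17, 4, 2]
Entering loop: for item in data:

After execution: hits = 15
15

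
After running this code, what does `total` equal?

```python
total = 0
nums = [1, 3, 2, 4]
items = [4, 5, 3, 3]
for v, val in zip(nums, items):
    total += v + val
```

Let's trace through this code step by step.

Initialize: total = 0
Initialize: nums = [1, 3, 2, 4]
Initialize: items = [4, 5, 3, 3]
Entering loop: for v, val in zip(nums, items):

After execution: total = 25
25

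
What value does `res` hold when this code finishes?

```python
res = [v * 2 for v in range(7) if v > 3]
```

Let's trace through this code step by step.

Initialize: res = [v * 2 for v in range(7) if v > 3]

After execution: res = [8, 10, 12]
[8, 10, 12]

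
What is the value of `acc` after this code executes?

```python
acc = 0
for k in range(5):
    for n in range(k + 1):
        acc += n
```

Let's trace through this code step by step.

Initialize: acc = 0
Entering loop: for k in range(5):

After execution: acc = 20
20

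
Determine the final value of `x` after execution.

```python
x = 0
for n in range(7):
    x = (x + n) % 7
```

Let's trace through this code step by step.

Initialize: x = 0
Entering loop: for n in range(7):

After execution: x = 0
0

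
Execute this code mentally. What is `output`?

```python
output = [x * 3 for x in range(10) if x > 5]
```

Let's trace through this code step by step.

Initialize: output = [x * 3 for x in range(10) if x > 5]

After execution: output = [18, 21, 24, 27]
[18, 21, 24, 27]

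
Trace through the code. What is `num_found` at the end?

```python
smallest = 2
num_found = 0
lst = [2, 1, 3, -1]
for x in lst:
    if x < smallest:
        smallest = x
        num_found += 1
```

Let's trace through this code step by step.

Initialize: smallest = 2
Initialize: num_found = 0
Initialize: lst = [2, 1, 3, -1]
Entering loop: for x in lst:

After execution: num_found = 2
2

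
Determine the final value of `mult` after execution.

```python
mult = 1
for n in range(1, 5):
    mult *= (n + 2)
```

Let's trace through this code step by step.

Initialize: mult = 1
Entering loop: for n in range(1, 5):

After execution: mult = 360
360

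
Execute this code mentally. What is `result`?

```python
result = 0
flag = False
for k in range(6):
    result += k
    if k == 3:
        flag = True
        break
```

Let's trace through this code step by step.

Initialize: result = 0
Initialize: flag = False
Entering loop: for k in range(6):

After execution: result = 6
6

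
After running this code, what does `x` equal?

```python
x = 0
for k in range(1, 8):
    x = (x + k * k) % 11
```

Let's trace through this code step by step.

Initialize: x = 0
Entering loop: for k in range(1, 8):

After execution: x = 8
8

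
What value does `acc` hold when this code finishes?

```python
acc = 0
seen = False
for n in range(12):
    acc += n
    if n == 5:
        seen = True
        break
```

Let's trace through this code step by step.

Initialize: acc = 0
Initialize: seen = False
Entering loop: for n in range(12):

After execution: acc = 15
15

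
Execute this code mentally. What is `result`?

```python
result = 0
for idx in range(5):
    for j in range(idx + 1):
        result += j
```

Let's trace through this code step by step.

Initialize: result = 0
Entering loop: for idx in range(5):

After execution: result = 20
20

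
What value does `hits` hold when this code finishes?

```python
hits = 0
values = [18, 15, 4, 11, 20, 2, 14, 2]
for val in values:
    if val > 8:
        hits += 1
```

Let's trace through this code step by step.

Initialize: hits = 0
Initialize: values = [18, 15, 4, 11, 20, 2, 14, 2]
Entering loop: for val in values:

After execution: hits = 5
5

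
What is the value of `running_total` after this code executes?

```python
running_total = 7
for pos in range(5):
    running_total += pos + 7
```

Let's trace through this code step by step.

Initialize: running_total = 7
Entering loop: for pos in range(5):

After execution: running_total = 52
52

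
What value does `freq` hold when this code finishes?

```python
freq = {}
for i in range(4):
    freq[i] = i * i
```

Let's trace through this code step by step.

Initialize: freq = {}
Entering loop: for i in range(4):

After execution: freq = {0: 0, 1: 1, 2: 4, 3: 9}
{0: 0, 1: 1, 2: 4, 3: 9}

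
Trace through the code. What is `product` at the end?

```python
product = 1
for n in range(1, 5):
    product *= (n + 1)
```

Let's trace through this code step by step.

Initialize: product = 1
Entering loop: for n in range(1, 5):

After execution: product = 120
120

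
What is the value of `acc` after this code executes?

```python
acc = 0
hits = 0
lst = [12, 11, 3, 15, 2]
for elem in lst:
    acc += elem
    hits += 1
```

Let's trace through this code step by step.

Initialize: acc = 0
Initialize: hits = 0
Initialize: lst = [12, 11, 3, 15, 2]
Entering loop: for elem in lst:

After execution: acc = 43
43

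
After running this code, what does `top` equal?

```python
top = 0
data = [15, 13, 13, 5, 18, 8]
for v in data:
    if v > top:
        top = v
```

Let's trace through this code step by step.

Initialize: top = 0
Initialize: data = [15, 13, 13, 5, 18, 8]
Entering loop: for v in data:

After execution: top = 18
18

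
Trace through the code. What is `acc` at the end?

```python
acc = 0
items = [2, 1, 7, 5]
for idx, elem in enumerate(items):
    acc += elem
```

Let's trace through this code step by step.

Initialize: acc = 0
Initialize: items = [2, 1, 7, 5]
Entering loop: for idx, elem in enumerate(items):

After execution: acc = 15
15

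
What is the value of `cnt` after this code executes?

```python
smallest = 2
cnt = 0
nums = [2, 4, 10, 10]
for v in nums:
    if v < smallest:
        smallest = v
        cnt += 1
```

Let's trace through this code step by step.

Initialize: smallest = 2
Initialize: cnt = 0
Initialize: nums = [2, 4, 10, 10]
Entering loop: for v in nums:

After execution: cnt = 0
0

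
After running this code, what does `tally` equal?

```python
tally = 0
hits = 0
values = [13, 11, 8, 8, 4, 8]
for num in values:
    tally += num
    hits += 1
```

Let's trace through this code step by step.

Initialize: tally = 0
Initialize: hits = 0
Initialize: values = [13, 11, 8, 8, 4, 8]
Entering loop: for num in values:

After execution: tally = 52
52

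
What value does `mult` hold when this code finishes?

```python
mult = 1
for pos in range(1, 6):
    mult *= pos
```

Let's trace through this code step by step.

Initialize: mult = 1
Entering loop: for pos in range(1, 6):

After execution: mult = 120
120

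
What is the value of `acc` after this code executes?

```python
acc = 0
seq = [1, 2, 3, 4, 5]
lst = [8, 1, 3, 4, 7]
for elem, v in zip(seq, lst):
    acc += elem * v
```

Let's trace through this code step by step.

Initialize: acc = 0
Initialize: seq = [1, 2, 3, 4, 5]
Initialize: lst = [8, 1, 3, 4, 7]
Entering loop: for elem, v in zip(seq, lst):

After execution: acc = 70
70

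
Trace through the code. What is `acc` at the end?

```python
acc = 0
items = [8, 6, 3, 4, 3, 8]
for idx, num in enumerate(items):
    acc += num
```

Let's trace through this code step by step.

Initialize: acc = 0
Initialize: items = [8, 6, 3, 4, 3, 8]
Entering loop: for idx, num in enumerate(items):

After execution: acc = 32
32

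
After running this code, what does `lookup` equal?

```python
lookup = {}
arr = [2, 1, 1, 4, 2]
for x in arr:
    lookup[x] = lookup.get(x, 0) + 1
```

Let's trace through this code step by step.

Initialize: lookup = {}
Initialize: arr = [2, 1, 1, 4, 2]
Entering loop: for x in arr:

After execution: lookup = {2: 2, 1: 2, 4: 1}
{2: 2, 1: 2, 4: 1}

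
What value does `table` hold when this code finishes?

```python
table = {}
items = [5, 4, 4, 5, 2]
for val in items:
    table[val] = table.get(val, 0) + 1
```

Let's trace through this code step by step.

Initialize: table = {}
Initialize: items = [5, 4, 4, 5, 2]
Entering loop: for val in items:

After execution: table = {5: 2, 4: 2, 2: 1}
{5: 2, 4: 2, 2: 1}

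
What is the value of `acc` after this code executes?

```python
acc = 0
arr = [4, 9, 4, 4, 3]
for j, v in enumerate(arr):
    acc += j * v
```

Let's trace through this code step by step.

Initialize: acc = 0
Initialize: arr = [4, 9, 4, 4, 3]
Entering loop: for j, v in enumerate(arr):

After execution: acc = 41
41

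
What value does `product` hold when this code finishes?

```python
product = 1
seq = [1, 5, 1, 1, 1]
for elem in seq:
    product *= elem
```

Let's trace through this code step by step.

Initialize: product = 1
Initialize: seq = [1, 5, 1, 1, 1]
Entering loop: for elem in seq:

After execution: product = 5
5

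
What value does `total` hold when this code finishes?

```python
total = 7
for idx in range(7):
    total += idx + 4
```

Let's trace through this code step by step.

Initialize: total = 7
Entering loop: for idx in range(7):

After execution: total = 56
56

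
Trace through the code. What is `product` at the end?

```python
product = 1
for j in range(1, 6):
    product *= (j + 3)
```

Let's trace through this code step by step.

Initialize: product = 1
Entering loop: for j in range(1, 6):

After execution: product = 6720
6720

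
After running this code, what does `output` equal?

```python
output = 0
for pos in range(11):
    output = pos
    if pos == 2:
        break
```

Let's trace through this code step by step.

Initialize: output = 0
Entering loop: for pos in range(11):

After execution: output = 2
2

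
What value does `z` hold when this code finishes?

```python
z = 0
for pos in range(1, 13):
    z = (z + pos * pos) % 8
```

Let's trace through this code step by step.

Initialize: z = 0
Entering loop: for pos in range(1, 13):

After execution: z = 2
2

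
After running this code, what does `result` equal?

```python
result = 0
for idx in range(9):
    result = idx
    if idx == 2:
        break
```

Let's trace through this code step by step.

Initialize: result = 0
Entering loop: for idx in range(9):

After execution: result = 2
2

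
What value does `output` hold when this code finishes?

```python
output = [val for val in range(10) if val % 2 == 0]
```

Let's trace through this code step by step.

Initialize: output = [val for val in range(10) if val % 2 == 0]

After execution: output = [0, 2, 4, 6, 8]
[0, 2, 4, 6, 8]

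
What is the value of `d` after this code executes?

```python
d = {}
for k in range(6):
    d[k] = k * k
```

Let's trace through this code step by step.

Initialize: d = {}
Entering loop: for k in range(6):

After execution: d = {0: 0, 1: 1, 2: 4, 3: 9, 4: 16, 5: 25}
{0: 0, 1: 1, 2: 4, 3: 9, 4: 16, 5: 25}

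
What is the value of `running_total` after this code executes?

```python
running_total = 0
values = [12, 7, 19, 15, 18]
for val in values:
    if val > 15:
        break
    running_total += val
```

Let's trace through this code step by step.

Initialize: running_total = 0
Initialize: values = [12, 7, 19, 15, 18]
Entering loop: for val in values:

After execution: running_total = 19
19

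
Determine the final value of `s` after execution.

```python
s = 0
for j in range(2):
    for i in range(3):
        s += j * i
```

Let's trace through this code step by step.

Initialize: s = 0
Entering loop: for j in range(2):

After execution: s = 3
3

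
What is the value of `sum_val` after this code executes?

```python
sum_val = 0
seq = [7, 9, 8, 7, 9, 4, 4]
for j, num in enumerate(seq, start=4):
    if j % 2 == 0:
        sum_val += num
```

Let's trace through this code step by step.

Initialize: sum_val = 0
Initialize: seq = [7, 9, 8, 7, 9, 4, 4]
Entering loop: for j, num in enumerate(seq, start=4):

After execution: sum_val = 28
28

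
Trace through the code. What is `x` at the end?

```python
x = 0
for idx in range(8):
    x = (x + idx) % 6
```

Let's trace through this code step by step.

Initialize: x = 0
Entering loop: for idx in range(8):

After execution: x = 4
4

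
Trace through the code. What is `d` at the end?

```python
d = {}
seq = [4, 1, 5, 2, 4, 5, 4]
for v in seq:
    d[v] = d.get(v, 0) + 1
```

Let's trace through this code step by step.

Initialize: d = {}
Initialize: seq = [4, 1, 5, 2, 4, 5, 4]
Entering loop: for v in seq:

After execution: d = {4: 3, 1: 1, 5: 2, 2: 1}
{4: 3, 1: 1, 5: 2, 2: 1}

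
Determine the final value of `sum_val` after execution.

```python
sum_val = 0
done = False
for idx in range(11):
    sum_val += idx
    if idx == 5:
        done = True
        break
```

Let's trace through this code step by step.

Initialize: sum_val = 0
Initialize: done = False
Entering loop: for idx in range(11):

After execution: sum_val = 15
15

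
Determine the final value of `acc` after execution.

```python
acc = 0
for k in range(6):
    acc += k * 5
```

Let's trace through this code step by step.

Initialize: acc = 0
Entering loop: for k in range(6):

After execution: acc = 75
75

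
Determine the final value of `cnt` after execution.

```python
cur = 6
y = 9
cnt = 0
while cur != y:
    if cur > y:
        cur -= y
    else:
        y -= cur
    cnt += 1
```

Let's trace through this code step by step.

Initialize: cur = 6
Initialize: y = 9
Initialize: cnt = 0
Entering loop: while cur != y:

After execution: cnt = 2
2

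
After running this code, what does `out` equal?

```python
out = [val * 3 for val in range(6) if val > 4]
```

Let's trace through this code step by step.

Initialize: out = [val * 3 for val in range(6) if val > 4]

After execution: out = [15]
[15]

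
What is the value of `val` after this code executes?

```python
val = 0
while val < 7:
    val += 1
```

Let's trace through this code step by step.

Initialize: val = 0
Entering loop: while val < 7:

After execution: val = 7
7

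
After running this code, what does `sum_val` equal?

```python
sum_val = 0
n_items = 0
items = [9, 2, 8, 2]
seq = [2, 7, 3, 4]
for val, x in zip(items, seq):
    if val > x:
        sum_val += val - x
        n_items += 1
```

Let's trace through this code step by step.

Initialize: sum_val = 0
Initialize: n_items = 0
Initialize: items = [9, 2, 8, 2]
Initialize: seq = [2, 7, 3, 4]
Entering loop: for val, x in zip(items, seq):

After execution: sum_val = 12
12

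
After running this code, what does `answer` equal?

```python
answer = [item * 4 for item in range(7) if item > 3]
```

Let's trace through this code step by step.

Initialize: answer = [item * 4 for item in range(7) if item > 3]

After execution: answer = [16, 20, 24]
[16, 20, 24]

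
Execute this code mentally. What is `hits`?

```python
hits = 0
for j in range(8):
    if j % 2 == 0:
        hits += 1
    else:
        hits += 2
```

Let's trace through this code step by step.

Initialize: hits = 0
Entering loop: for j in range(8):

After execution: hits = 12
12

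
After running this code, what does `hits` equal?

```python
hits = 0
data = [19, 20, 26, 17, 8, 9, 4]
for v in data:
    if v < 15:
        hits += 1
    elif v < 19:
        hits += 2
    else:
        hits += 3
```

Let's trace through this code step by step.

Initialize: hits = 0
Initialize: data = [19, 20, 26, 17, 8, 9, 4]
Entering loop: for v in data:

After execution: hits = 14
14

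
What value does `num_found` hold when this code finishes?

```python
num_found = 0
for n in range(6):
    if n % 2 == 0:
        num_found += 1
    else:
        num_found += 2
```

Let's trace through this code step by step.

Initialize: num_found = 0
Entering loop: for n in range(6):

After execution: num_found = 9
9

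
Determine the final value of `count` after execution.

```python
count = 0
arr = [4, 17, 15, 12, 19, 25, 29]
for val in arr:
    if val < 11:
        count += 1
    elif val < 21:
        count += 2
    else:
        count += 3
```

Let's trace through this code step by step.

Initialize: count = 0
Initialize: arr = [4, 17, 15, 12, 19, 25, 29]
Entering loop: for val in arr:

After execution: count = 15
15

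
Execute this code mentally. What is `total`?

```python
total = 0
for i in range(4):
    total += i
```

Let's trace through this code step by step.

Initialize: total = 0
Entering loop: for i in range(4):

After execution: total = 6
6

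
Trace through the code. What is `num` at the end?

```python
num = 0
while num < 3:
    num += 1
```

Let's trace through this code step by step.

Initialize: num = 0
Entering loop: while num < 3:

After execution: num = 3
3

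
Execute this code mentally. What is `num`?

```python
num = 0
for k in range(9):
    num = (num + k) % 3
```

Let's trace through this code step by step.

Initialize: num = 0
Entering loop: for k in range(9):

After execution: num = 0
0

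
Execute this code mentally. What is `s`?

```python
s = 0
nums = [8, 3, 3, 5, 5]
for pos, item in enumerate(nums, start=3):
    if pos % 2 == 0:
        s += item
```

Let's trace through this code step by step.

Initialize: s = 0
Initialize: nums = [8, 3, 3, 5, 5]
Entering loop: for pos, item in enumerate(nums, start=3):

After execution: s = 8
8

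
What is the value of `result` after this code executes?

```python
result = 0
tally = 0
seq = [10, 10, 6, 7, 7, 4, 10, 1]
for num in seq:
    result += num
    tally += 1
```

Let's trace through this code step by step.

Initialize: result = 0
Initialize: tally = 0
Initialize: seq = [10, 10, 6, 7, 7, 4, 10, 1]
Entering loop: for num in seq:

After execution: result = 55
55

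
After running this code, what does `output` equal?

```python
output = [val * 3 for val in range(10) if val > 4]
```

Let's trace through this code step by step.

Initialize: output = [val * 3 for val in range(10) if val > 4]

After execution: output = [15, 18, 21, 24, 27]
[15, 18, 21, 24, 27]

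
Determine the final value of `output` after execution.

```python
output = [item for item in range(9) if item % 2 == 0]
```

Let's trace through this code step by step.

Initialize: output = [item for item in range(9) if item % 2 == 0]

After execution: output = [0, 2, 4, 6, 8]
[0, 2, 4, 6, 8]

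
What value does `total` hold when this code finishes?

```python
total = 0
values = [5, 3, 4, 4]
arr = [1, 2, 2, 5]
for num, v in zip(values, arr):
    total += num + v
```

Let's trace through this code step by step.

Initialize: total = 0
Initialize: values = [5, 3, 4, 4]
Initialize: arr = [1, 2, 2, 5]
Entering loop: for num, v in zip(values, arr):

After execution: total = 26
26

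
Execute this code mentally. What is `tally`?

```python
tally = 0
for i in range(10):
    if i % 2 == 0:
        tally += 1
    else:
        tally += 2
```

Let's trace through this code step by step.

Initialize: tally = 0
Entering loop: for i in range(10):

After execution: tally = 15
15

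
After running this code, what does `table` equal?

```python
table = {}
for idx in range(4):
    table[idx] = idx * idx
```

Let's trace through this code step by step.

Initialize: table = {}
Entering loop: for idx in range(4):

After execution: table = {0: 0, 1: 1, 2: 4, 3: 9}
{0: 0, 1: 1, 2: 4, 3: 9}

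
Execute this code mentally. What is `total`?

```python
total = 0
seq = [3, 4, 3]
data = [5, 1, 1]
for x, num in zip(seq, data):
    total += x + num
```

Let's trace through this code step by step.

Initialize: total = 0
Initialize: seq = [3, 4, 3]
Initialize: data = [5, 1, 1]
Entering loop: for x, num in zip(seq, data):

After execution: total = 17
17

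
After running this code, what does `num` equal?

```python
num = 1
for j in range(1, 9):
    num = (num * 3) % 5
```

Let's trace through this code step by step.

Initialize: num = 1
Entering loop: for j in range(1, 9):

After execution: num = 1
1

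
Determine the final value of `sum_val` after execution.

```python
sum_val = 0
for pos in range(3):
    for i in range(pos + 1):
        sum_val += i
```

Let's trace through this code step by step.

Initialize: sum_val = 0
Entering loop: for pos in range(3):

After execution: sum_val = 4
4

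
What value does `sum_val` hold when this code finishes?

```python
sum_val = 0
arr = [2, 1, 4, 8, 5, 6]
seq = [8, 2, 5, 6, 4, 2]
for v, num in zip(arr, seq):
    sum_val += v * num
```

Let's trace through this code step by step.

Initialize: sum_val = 0
Initialize: arr = [2, 1, 4, 8, 5, 6]
Initialize: seq = [8, 2, 5, 6, 4, 2]
Entering loop: for v, num in zip(arr, seq):

After execution: sum_val = 118
118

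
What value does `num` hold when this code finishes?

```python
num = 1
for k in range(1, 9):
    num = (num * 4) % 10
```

Let's trace through this code step by step.

Initialize: num = 1
Entering loop: for k in range(1, 9):

After execution: num = 6
6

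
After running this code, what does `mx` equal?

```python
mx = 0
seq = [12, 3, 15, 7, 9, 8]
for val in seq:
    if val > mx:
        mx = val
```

Let's trace through this code step by step.

Initialize: mx = 0
Initialize: seq = [12, 3, 15, 7, 9, 8]
Entering loop: for val in seq:

After execution: mx = 15
15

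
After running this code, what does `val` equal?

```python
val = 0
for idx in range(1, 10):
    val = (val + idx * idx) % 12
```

Let's trace through this code step by step.

Initialize: val = 0
Entering loop: for idx in range(1, 10):

After execution: val = 9
9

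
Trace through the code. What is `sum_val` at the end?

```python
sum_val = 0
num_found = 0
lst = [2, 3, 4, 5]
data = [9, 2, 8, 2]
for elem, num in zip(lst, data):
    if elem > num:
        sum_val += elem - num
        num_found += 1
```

Let's trace through this code step by step.

Initialize: sum_val = 0
Initialize: num_found = 0
Initialize: lst = [2, 3, 4, 5]
Initialize: data = [9, 2, 8, 2]
Entering loop: for elem, num in zip(lst, data):

After execution: sum_val = 4
4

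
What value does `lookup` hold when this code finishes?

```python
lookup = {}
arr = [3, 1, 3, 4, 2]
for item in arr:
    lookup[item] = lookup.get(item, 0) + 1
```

Let's trace through this code step by step.

Initialize: lookup = {}
Initialize: arr = [3, 1, 3, 4, 2]
Entering loop: for item in arr:

After execution: lookup = {3: 2, 1: 1, 4: 1, 2: 1}
{3: 2, 1: 1, 4: 1, 2: 1}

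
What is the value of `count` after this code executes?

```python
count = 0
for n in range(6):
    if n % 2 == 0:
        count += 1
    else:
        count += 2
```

Let's trace through this code step by step.

Initialize: count = 0
Entering loop: for n in range(6):

After execution: count = 9
9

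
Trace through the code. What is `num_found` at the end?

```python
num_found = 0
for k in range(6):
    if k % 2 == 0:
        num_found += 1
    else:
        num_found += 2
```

Let's trace through this code step by step.

Initialize: num_found = 0
Entering loop: for k in range(6):

After execution: num_found = 9
9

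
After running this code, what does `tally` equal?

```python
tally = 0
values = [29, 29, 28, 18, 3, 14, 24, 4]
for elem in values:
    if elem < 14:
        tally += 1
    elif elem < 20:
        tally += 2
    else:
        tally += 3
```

Let's trace through this code step by step.

Initialize: tally = 0
Initialize: values = [29, 29, 28, 18, 3, 14, 24, 4]
Entering loop: for elem in values:

After execution: tally = 18
18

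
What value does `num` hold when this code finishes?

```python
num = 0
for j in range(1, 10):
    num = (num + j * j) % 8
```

Let's trace through this code step by step.

Initialize: num = 0
Entering loop: for j in range(1, 10):

After execution: num = 5
5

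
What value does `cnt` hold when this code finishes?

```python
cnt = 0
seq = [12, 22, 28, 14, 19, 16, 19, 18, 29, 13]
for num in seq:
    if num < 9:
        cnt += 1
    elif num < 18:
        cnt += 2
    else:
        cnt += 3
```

Let's trace through this code step by step.

Initialize: cnt = 0
Initialize: seq = [12, 22, 28, 14, 19, 16, 19, 18, 29, 13]
Entering loop: for num in seq:

After execution: cnt = 26
26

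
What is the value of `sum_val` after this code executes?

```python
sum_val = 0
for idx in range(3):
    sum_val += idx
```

Let's trace through this code step by step.

Initialize: sum_val = 0
Entering loop: for idx in range(3):

After execution: sum_val = 3
3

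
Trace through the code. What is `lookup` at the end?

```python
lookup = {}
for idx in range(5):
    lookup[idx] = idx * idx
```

Let's trace through this code step by step.

Initialize: lookup = {}
Entering loop: for idx in range(5):

After execution: lookup = {0: 0, 1: 1, 2: 4, 3: 9, 4: 16}
{0: 0, 1: 1, 2: 4, 3: 9, 4: 16}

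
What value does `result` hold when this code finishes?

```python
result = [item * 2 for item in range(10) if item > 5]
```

Let's trace through this code step by step.

Initialize: result = [item * 2 for item in range(10) if item > 5]

After execution: result = [12, 14, 16, 18]
[12, 14, 16, 18]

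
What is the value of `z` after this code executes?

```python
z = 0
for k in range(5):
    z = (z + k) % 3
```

Let's trace through this code step by step.

Initialize: z = 0
Entering loop: for k in range(5):

After execution: z = 1
1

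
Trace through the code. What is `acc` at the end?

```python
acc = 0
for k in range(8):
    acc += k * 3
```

Let's trace through this code step by step.

Initialize: acc = 0
Entering loop: for k in range(8):

After execution: acc = 84
84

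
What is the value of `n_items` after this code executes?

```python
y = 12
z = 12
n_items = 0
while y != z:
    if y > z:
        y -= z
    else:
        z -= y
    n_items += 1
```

Let's trace through this code step by step.

Initialize: y = 12
Initialize: z = 12
Initialize: n_items = 0
Entering loop: while y != z:

After execution: n_items = 0
0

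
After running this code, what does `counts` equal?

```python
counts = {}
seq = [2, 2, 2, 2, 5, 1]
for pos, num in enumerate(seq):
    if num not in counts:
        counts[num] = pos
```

Let's trace through this code step by step.

Initialize: counts = {}
Initialize: seq = [2, 2, 2, 2, 5, 1]
Entering loop: for pos, num in enumerate(seq):

After execution: counts = {2: 0, 5: 4, 1: 5}
{2: 0, 5: 4, 1: 5}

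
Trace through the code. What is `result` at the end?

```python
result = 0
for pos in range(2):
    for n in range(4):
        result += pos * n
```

Let's trace through this code step by step.

Initialize: result = 0
Entering loop: for pos in range(2):

After execution: result = 6
6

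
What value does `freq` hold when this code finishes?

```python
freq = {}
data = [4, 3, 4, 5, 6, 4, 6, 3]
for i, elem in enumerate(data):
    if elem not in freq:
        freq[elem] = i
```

Let's trace through this code step by step.

Initialize: freq = {}
Initialize: data = [4, 3, 4, 5, 6, 4, 6, 3]
Entering loop: for i, elem in enumerate(data):

After execution: freq = {4: 0, 3: 1, 5: 3, 6: 4}
{4: 0, 3: 1, 5: 3, 6: 4}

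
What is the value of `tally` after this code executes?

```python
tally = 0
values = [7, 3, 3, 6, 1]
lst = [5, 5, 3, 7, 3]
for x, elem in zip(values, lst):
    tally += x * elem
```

Let's trace through this code step by step.

Initialize: tally = 0
Initialize: values = [7, 3, 3, 6, 1]
Initialize: lst = [5, 5, 3, 7, 3]
Entering loop: for x, elem in zip(values, lst):

After execution: tally = 104
104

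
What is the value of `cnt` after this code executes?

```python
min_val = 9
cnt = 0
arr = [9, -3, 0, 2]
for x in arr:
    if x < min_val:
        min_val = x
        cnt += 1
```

Let's trace through this code step by step.

Initialize: min_val = 9
Initialize: cnt = 0
Initialize: arr = [9, -3, 0, 2]
Entering loop: for x in arr:

After execution: cnt = 1
1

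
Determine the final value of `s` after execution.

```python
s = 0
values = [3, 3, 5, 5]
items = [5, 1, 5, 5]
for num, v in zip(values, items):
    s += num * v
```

Let's trace through this code step by step.

Initialize: s = 0
Initialize: values = [3, 3, 5, 5]
Initialize: items = [5, 1, 5, 5]
Entering loop: for num, v in zip(values, items):

After execution: s = 68
68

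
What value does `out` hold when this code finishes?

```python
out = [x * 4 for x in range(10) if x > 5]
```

Let's trace through this code step by step.

Initialize: out = [x * 4 for x in range(10) if x > 5]

After execution: out = [24, 28, 32, 36]
[24, 28, 32, 36]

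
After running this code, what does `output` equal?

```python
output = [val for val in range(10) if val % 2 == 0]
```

Let's trace through this code step by step.

Initialize: output = [val for val in range(10) if val % 2 == 0]

After execution: output = [0, 2, 4, 6, 8]
[0, 2, 4, 6, 8]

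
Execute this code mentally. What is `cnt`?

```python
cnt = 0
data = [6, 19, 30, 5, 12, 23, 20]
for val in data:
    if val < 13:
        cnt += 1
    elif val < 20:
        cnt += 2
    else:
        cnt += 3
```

Let's trace through this code step by step.

Initialize: cnt = 0
Initialize: data = [6, 19, 30, 5, 12, 23, 20]
Entering loop: for val in data:

After execution: cnt = 14
14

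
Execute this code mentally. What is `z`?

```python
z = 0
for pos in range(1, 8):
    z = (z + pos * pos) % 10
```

Let's trace through this code step by step.

Initialize: z = 0
Entering loop: for pos in range(1, 8):

After execution: z = 0
0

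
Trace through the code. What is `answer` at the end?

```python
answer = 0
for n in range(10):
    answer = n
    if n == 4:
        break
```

Let's trace through this code step by step.

Initialize: answer = 0
Entering loop: for n in range(10):

After execution: answer = 4
4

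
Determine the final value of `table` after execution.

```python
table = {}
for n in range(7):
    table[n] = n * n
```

Let's trace through this code step by step.

Initialize: table = {}
Entering loop: for n in range(7):

After execution: table = {0: 0, 1: 1, 2: 4, 3: 9, 4: 16, 5: 25, 6: 36}
{0: 0, 1: 1, 2: 4, 3: 9, 4: 16, 5: 25, 6: 36}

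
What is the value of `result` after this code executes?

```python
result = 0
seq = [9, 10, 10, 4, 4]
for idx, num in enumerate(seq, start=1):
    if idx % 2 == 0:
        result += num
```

Let's trace through this code step by step.

Initialize: result = 0
Initialize: seq = [9, 10, 10, 4, 4]
Entering loop: for idx, num in enumerate(seq, start=1):

After execution: result = 14
14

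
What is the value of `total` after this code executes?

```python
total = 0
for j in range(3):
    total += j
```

Let's trace through this code step by step.

Initialize: total = 0
Entering loop: for j in range(3):

After execution: total = 3
3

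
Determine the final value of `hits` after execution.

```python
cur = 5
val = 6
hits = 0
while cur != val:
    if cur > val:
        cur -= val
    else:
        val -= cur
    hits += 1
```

Let's trace through this code step by step.

Initialize: cur = 5
Initialize: val = 6
Initialize: hits = 0
Entering loop: while cur != val:

After execution: hits = 5
5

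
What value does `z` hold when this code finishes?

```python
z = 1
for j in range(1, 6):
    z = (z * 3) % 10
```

Let's trace through this code step by step.

Initialize: z = 1
Entering loop: for j in range(1, 6):

After execution: z = 3
3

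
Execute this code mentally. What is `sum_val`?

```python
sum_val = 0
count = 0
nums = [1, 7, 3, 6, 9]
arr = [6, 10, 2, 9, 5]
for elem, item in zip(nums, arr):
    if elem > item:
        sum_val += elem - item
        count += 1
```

Let's trace through this code step by step.

Initialize: sum_val = 0
Initialize: count = 0
Initialize: nums = [1, 7, 3, 6, 9]
Initialize: arr = [6, 10, 2, 9, 5]
Entering loop: for elem, item in zip(nums, arr):

After execution: sum_val = 5
5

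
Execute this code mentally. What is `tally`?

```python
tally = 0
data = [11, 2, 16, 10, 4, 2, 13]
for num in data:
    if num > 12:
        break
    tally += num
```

Let's trace through this code step by step.

Initialize: tally = 0
Initialize: data = [11, 2, 16, 10, 4, 2, 13]
Entering loop: for num in data:

After execution: tally = 13
13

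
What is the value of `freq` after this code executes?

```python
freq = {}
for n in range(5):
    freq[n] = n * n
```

Let's trace through this code step by step.

Initialize: freq = {}
Entering loop: for n in range(5):

After execution: freq = {0: 0, 1: 1, 2: 4, 3: 9, 4: 16}
{0: 0, 1: 1, 2: 4, 3: 9, 4: 16}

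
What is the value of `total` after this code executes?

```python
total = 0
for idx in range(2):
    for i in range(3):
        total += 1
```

Let's trace through this code step by step.

Initialize: total = 0
Entering loop: for idx in range(2):

After execution: total = 6
6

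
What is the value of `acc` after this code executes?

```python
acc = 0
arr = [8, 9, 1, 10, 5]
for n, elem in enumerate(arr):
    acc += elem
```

Let's trace through this code step by step.

Initialize: acc = 0
Initialize: arr = [8, 9, 1, 10, 5]
Entering loop: for n, elem in enumerate(arr):

After execution: acc = 33
33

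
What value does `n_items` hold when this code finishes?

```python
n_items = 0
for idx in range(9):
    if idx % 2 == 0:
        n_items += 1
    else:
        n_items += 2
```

Let's trace through this code step by step.

Initialize: n_items = 0
Entering loop: for idx in range(9):

After execution: n_items = 13
13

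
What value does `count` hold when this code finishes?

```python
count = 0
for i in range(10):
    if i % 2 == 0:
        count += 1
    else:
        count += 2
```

Let's trace through this code step by step.

Initialize: count = 0
Entering loop: for i in range(10):

After execution: count = 15
15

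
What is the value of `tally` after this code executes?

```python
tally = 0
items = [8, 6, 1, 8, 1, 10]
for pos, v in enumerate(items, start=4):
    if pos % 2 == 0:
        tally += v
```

Let's trace through this code step by step.

Initialize: tally = 0
Initialize: items = [8, 6, 1, 8, 1, 10]
Entering loop: for pos, v in enumerate(items, start=4):

After execution: tally = 10
10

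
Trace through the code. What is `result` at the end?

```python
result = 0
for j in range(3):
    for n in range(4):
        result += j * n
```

Let's trace through this code step by step.

Initialize: result = 0
Entering loop: for j in range(3):

After execution: result = 18
18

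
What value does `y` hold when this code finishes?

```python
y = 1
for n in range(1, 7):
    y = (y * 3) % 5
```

Let's trace through this code step by step.

Initialize: y = 1
Entering loop: for n in range(1, 7):

After execution: y = 4
4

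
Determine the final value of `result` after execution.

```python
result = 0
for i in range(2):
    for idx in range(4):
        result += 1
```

Let's trace through this code step by step.

Initialize: result = 0
Entering loop: for i in range(2):

After execution: result = 8
8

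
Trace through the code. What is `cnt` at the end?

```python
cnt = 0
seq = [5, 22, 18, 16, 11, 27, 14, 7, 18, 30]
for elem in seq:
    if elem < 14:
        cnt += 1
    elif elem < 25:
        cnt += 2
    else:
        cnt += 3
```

Let's trace through this code step by step.

Initialize: cnt = 0
Initialize: seq = [5, 22, 18, 16, 11, 27, 14, 7, 18, 30]
Entering loop: for elem in seq:

After execution: cnt = 19
19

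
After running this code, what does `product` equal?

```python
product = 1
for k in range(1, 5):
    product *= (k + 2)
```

Let's trace through this code step by step.

Initialize: product = 1
Entering loop: for k in range(1, 5):

After execution: product = 360
360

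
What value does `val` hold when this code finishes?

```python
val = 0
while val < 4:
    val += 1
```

Let's trace through this code step by step.

Initialize: val = 0
Entering loop: while val < 4:

After execution: val = 4
4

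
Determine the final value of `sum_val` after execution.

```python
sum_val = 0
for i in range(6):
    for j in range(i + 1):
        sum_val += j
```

Let's trace through this code step by step.

Initialize: sum_val = 0
Entering loop: for i in range(6):

After execution: sum_val = 35
35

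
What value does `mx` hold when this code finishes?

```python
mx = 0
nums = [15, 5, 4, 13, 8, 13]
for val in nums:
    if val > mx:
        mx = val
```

Let's trace through this code step by step.

Initialize: mx = 0
Initialize: nums = [15, 5, 4, 13, 8, 13]
Entering loop: for val in nums:

After execution: mx = 15
15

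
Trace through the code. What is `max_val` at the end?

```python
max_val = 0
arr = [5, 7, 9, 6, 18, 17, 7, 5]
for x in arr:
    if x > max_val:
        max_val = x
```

Let's trace through this code step by step.

Initialize: max_val = 0
Initialize: arr = [5, 7, 9, 6, 18, 17, 7, 5]
Entering loop: for x in arr:

After execution: max_val = 18
18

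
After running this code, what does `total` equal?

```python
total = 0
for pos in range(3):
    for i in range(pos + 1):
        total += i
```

Let's trace through this code step by step.

Initialize: total = 0
Entering loop: for pos in range(3):

After execution: total = 4
4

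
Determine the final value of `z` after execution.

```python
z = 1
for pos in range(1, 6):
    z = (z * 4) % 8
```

Let's trace through this code step by step.

Initialize: z = 1
Entering loop: for pos in range(1, 6):

After execution: z = 0
0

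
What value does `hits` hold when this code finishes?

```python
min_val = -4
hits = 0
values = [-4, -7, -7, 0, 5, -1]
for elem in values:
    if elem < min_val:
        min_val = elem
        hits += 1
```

Let's trace through this code step by step.

Initialize: min_val = -4
Initialize: hits = 0
Initialize: values = [-4, -7, -7, 0, 5, -1]
Entering loop: for elem in values:

After execution: hits = 1
1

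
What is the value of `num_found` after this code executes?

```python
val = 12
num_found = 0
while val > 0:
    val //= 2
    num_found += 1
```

Let's trace through this code step by step.

Initialize: val = 12
Initialize: num_found = 0
Entering loop: while val > 0:

After execution: num_found = 4
4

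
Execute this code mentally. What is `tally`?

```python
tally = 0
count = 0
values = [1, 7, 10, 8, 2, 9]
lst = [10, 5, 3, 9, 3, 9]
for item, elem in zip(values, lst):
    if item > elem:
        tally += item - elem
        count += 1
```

Let's trace through this code step by step.

Initialize: tally = 0
Initialize: count = 0
Initialize: values = [1, 7, 10, 8, 2, 9]
Initialize: lst = [10, 5, 3, 9, 3, 9]
Entering loop: for item, elem in zip(values, lst):

After execution: tally = 9
9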